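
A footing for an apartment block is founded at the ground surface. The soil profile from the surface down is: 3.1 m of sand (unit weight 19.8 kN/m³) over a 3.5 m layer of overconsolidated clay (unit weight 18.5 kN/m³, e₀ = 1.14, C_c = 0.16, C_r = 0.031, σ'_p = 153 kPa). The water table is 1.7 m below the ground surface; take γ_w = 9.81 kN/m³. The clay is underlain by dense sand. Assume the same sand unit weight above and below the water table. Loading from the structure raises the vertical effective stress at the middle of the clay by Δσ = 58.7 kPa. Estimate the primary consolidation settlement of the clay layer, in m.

S_c ≈ 0.0145 m

Mid-depth of clay below the ground surface: z = 3.1 + 3.5/2 = 4.85 m.
Total vertical stress at mid-clay: σ_v = 19.8×3.1 + 18.5×1.75 = 93.755 kPa.
Pore pressure: u = 9.81×(4.85 − 1.7) = 30.902 kPa.
Initial effective stress: σ'_0 = σ_v − u = 93.755 − 30.902 = 62.853 kPa.
Final effective stress: σ'_f = 62.853 + 58.7 = 121.55 kPa.
σ'_f = 121.55 ≤ σ'_p = 153 kPa, so the clay remains overconsolidated and only the recompression index applies:
S_c = C_r·H/(1+e₀)·log₁₀(σ'_f/σ'_0) = 0.031×3.5/2.14×log₁₀(121.55/62.853)
    = 0.0507 × 0.28643 = 0.01452 m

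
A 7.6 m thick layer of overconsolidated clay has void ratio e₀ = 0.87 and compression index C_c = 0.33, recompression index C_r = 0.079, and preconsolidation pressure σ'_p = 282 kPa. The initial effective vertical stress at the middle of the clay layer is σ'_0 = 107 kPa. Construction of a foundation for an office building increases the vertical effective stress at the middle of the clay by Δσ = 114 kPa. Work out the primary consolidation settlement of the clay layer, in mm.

Final effective stress: σ'_f = 107 + 114 = 221 kPa.
σ'_f = 221 ≤ σ'_p = 282 kPa, so the clay remains overconsolidated and only the recompression index applies:
S_c = C_r·H/(1+e₀)·log₁₀(σ'_f/σ'_0) = 0.079×7.6/1.87×log₁₀(221/107)
    = 0.32107 × 0.31501 = 0.1011 m

S_c ≈ 101 mm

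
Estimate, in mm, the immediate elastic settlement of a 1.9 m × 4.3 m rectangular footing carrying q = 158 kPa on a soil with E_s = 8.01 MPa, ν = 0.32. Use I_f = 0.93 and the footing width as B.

S_e ≈ 31.3 mm

Immediate (elastic) settlement: S_e = q·B·(1−ν²)/E_s · I_f.
E_s = 8.01 MPa = 8010 kPa.
S_e = 158 × 1.9 × (1 − 0.32²) / 8010 × 0.93
    = 158 × 1.9 × 0.8976 / 8010 × 0.93
    = 0.03129 m = 31.29 mm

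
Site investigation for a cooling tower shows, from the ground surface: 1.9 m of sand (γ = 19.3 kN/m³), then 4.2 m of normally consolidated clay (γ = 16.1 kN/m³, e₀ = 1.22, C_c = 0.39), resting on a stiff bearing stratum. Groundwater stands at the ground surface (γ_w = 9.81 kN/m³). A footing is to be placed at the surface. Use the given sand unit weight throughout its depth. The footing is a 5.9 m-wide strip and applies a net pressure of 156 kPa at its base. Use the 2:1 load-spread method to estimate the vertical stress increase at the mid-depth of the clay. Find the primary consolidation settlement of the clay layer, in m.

S_c ≈ 0.442 m

Mid-depth of clay below the ground surface: z = 1.9 + 4.2/2 = 4 m.
Total vertical stress at mid-clay: σ_v = 19.3×1.9 + 16.1×2.1 = 70.48 kPa.
Pore pressure: u = 9.81×(4 − 0) = 39.24 kPa.
Initial effective stress: σ'_0 = σ_v − u = 70.48 − 39.24 = 31.24 kPa.
Stress increase at mid-clay by the 2:1 spreading method:
Δσ = qB/(B+z) = 156×5.9/(5.9+4) = 92.97 kPa
Final effective stress: σ'_f = σ'_0 + Δσ = 31.24 + 92.97 = 124.21 kPa.
Normally consolidated clay, so the full stress increment lies on the virgin compression line:
S_c = C_c·H/(1+e₀)·log₁₀(σ'_f/σ'_0) = 0.39×4.2/(1+1.22)×log₁₀(124.21/31.24)
    = 0.73784 × 0.59945 = 0.4423 m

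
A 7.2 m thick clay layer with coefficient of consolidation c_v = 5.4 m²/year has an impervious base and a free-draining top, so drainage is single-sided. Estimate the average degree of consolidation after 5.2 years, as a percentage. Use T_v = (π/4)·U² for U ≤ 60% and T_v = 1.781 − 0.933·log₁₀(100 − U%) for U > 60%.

Drainage path length: H_d = H = 7.2 m (single drainage).
T_v = c_v·t/H_d² = 5.4×5.2/7.2² = 0.54167.
T_v = 0.54167 corresponds to the U > 60% branch:
U = 1 − 10^((1.781 − T_v)/0.933)/100 = 0.787

U ≈ 78.7 %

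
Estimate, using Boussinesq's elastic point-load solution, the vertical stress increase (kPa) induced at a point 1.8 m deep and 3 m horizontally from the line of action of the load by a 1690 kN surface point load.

Δσ_z ≈ 8.98 kPa

Boussinesq vertical stress below a point load on an elastic half-space:
Δσ_z = 3P/(2πz²) · [1 + (r/z)²]^(−5/2)
r/z = 3/1.8 = 1.6667; [1+(r/z)²]^(−5/2) = 0.03605.
Δσ_z = 3×1690/(2π×1.8²) × 0.03605 = 249.05 × 0.03605 = 8.978 kPa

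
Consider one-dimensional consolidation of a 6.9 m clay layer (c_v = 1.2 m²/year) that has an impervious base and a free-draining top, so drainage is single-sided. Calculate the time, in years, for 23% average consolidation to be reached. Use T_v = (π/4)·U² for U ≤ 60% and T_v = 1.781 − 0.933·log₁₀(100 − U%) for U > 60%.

t ≈ 1.65 years

Drainage path length: H_d = H = 6.9 m (single drainage).
U ≤ 60%: T_v = (π/4)·U² = (π/4)×0.23² = 0.041548.
t = T_v·H_d²/c_v = 0.041548×6.9²/1.2 = 1.648 years.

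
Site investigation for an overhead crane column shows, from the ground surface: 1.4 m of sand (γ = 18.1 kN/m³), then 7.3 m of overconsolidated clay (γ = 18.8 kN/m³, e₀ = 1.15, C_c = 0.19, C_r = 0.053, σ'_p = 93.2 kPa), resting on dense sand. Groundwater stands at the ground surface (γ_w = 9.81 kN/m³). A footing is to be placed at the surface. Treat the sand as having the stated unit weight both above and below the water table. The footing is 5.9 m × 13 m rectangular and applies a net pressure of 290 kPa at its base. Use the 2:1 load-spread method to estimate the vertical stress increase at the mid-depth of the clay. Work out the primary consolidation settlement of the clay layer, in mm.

Mid-depth of clay below the ground surface: z = 1.4 + 7.3/2 = 5.05 m.
Total vertical stress at mid-clay: σ_v = 18.1×1.4 + 18.8×3.65 = 93.96 kPa.
Pore pressure: u = 9.81×(5.05 − 0) = 49.541 kPa.
Initial effective stress: σ'_0 = σ_v − u = 93.96 − 49.541 = 44.419 kPa.
Stress increase at mid-clay by the 2:1 spreading method:
Δσ = qBL/((B+z)(L+z)) = 290×5.9×13/((5.9+5.05)(13+5.05)) = 112.54 kPa
Final effective stress: σ'_f = 44.419 + 112.54 = 156.96 kPa.
σ'_f = 156.96 > σ'_p = 93.2 kPa, so the stress path crosses the preconsolidation pressure — recompression up to σ'_p, then virgin compression beyond:
S_c = H/(1+e₀)·[C_r·log₁₀(σ'_p/σ'_0) + C_c·log₁₀(σ'_f/σ'_p)]
    = 7.3/2.15 × [0.053×log₁₀(93.2/44.419) + 0.19×log₁₀(156.96/93.2)]
    = 3.3953 × [0.017058 + 0.043011] = 0.204 m

S_c ≈ 204 mm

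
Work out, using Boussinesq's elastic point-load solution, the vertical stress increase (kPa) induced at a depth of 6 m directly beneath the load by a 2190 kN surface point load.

Δσ_z ≈ 29 kPa

Boussinesq vertical stress below a point load on an elastic half-space:
Δσ_z = 3P/(2πz²) · [1 + (r/z)²]^(−5/2)
r/z = 0/6 = 0; [1+(r/z)²]^(−5/2) = 1.
Δσ_z = 3×2190/(2π×6²) × 1 = 29.046 × 1 = 29.05 kPa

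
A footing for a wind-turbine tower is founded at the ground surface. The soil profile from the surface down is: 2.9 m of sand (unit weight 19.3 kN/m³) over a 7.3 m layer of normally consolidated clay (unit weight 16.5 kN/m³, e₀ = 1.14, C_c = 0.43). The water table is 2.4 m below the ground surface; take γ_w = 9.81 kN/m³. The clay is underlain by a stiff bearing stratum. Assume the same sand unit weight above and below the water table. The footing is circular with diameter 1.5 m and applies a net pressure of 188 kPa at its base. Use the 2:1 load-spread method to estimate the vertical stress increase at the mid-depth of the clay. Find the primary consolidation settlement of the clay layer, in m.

S_c ≈ 0.0528 m

Mid-depth of clay below the ground surface: z = 2.9 + 7.3/2 = 6.55 m.
Total vertical stress at mid-clay: σ_v = 19.3×2.9 + 16.5×3.65 = 116.19 kPa.
Pore pressure: u = 9.81×(6.55 − 2.4) = 40.712 kPa.
Initial effective stress: σ'_0 = σ_v − u = 116.19 − 40.712 = 75.478 kPa.
Stress increase at mid-clay by the 2:1 spreading method:
Δσ ≈ qD²/(D+z)² = 188×1.5²/(1.5+6.55)² = 6.5275 kPa
Final effective stress: σ'_f = σ'_0 + Δσ = 75.478 + 6.5275 = 82.005 kPa.
Normally consolidated clay, so the full stress increment lies on the virgin compression line:
S_c = C_c·H/(1+e₀)·log₁₀(σ'_f/σ'_0) = 0.43×7.3/(1+1.14)×log₁₀(82.005/75.478)
    = 1.4668 × 0.03602 = 0.05283 m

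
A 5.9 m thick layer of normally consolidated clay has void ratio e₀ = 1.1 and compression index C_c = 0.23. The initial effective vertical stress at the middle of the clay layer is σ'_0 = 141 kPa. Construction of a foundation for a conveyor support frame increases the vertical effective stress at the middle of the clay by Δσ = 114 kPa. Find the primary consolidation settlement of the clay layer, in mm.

S_c ≈ 166 mm

Final effective stress: σ'_f = σ'_0 + Δσ = 141 + 114 = 255 kPa.
Normally consolidated clay, so the full stress increment lies on the virgin compression line:
S_c = C_c·H/(1+e₀)·log₁₀(σ'_f/σ'_0) = 0.23×5.9/(1+1.1)×log₁₀(255/141)
    = 0.64619 × 0.25732 = 0.1663 m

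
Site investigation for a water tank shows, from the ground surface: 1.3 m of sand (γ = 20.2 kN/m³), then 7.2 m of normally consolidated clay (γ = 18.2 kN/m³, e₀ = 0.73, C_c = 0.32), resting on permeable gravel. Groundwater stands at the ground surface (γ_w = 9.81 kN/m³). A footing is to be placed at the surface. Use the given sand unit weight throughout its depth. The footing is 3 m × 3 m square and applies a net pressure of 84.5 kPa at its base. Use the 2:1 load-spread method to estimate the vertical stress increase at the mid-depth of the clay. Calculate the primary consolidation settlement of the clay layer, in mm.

Mid-depth of clay below the ground surface: z = 1.3 + 7.2/2 = 4.9 m.
Total vertical stress at mid-clay: σ_v = 20.2×1.3 + 18.2×3.6 = 91.78 kPa.
Pore pressure: u = 9.81×(4.9 − 0) = 48.069 kPa.
Initial effective stress: σ'_0 = σ_v − u = 91.78 − 48.069 = 43.711 kPa.
Stress increase at mid-clay by the 2:1 spreading method:
Δσ = qBL/((B+z)(L+z)) = 84.5×3×3/((3+4.9)(3+4.9)) = 12.186 kPa
Final effective stress: σ'_f = σ'_0 + Δσ = 43.711 + 12.186 = 55.897 kPa.
Normally consolidated clay, so the full stress increment lies on the virgin compression line:
S_c = C_c·H/(1+e₀)·log₁₀(σ'_f/σ'_0) = 0.32×7.2/(1+0.73)×log₁₀(55.897/43.711)
    = 1.3318 × 0.1068 = 0.1422 m

S_c ≈ 142 mm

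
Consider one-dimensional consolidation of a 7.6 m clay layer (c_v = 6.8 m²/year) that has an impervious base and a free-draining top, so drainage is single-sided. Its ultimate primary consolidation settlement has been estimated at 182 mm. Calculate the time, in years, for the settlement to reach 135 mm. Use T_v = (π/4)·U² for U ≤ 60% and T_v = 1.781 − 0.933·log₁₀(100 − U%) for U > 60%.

t ≈ 3.94 years

Drainage path length: H_d = H = 7.6 m (single drainage).
U = S(t)/S_ult = 135/182 = 0.7418.
U > 60%: T_v = 1.781 − 0.933·log₁₀(100 − 74.176) = 0.46358.
t = T_v·H_d²/c_v = 0.46358×7.6²/6.8 = 3.938 years.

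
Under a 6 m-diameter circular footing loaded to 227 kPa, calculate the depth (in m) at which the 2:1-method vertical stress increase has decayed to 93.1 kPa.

2:1 spreading — at depth z the loaded area has grown by z in each plan dimension:
qD²/(D+z)² = Δσ_z ⇒ z = D(√(q/Δσ_z) − 1) = 6×(√(227/93.1) − 1) = 3.369 m

z ≈ 3.37 m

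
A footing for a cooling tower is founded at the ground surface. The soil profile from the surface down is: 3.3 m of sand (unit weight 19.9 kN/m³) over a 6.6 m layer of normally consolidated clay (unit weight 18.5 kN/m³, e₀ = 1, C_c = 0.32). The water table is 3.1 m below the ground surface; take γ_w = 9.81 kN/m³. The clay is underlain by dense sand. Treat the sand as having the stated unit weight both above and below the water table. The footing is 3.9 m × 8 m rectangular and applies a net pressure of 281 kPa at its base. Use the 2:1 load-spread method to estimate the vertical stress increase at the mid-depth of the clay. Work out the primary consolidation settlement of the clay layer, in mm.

S_c ≈ 221 mm

Mid-depth of clay below the ground surface: z = 3.3 + 6.6/2 = 6.6 m.
Total vertical stress at mid-clay: σ_v = 19.9×3.3 + 18.5×3.3 = 126.72 kPa.
Pore pressure: u = 9.81×(6.6 − 3.1) = 34.335 kPa.
Initial effective stress: σ'_0 = σ_v − u = 126.72 − 34.335 = 92.385 kPa.
Stress increase at mid-clay by the 2:1 spreading method:
Δσ = qBL/((B+z)(L+z)) = 281×3.9×8/((3.9+6.6)(8+6.6)) = 57.19 kPa
Final effective stress: σ'_f = σ'_0 + Δσ = 92.385 + 57.19 = 149.57 kPa.
Normally consolidated clay, so the full stress increment lies on the virgin compression line:
S_c = C_c·H/(1+e₀)·log₁₀(σ'_f/σ'_0) = 0.32×6.6/(1+1)×log₁₀(149.57/92.385)
    = 1.056 × 0.20924 = 0.221 m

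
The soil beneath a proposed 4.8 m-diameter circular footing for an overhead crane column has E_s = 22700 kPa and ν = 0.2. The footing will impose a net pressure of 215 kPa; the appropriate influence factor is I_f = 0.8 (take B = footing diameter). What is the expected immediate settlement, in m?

S_e ≈ 0.0349 m

Immediate (elastic) settlement: S_e = q·B·(1−ν²)/E_s · I_f.
S_e = 215 × 4.8 × (1 − 0.2²) / 22700 × 0.8
    = 215 × 4.8 × 0.96 / 22700 × 0.8
    = 0.03492 m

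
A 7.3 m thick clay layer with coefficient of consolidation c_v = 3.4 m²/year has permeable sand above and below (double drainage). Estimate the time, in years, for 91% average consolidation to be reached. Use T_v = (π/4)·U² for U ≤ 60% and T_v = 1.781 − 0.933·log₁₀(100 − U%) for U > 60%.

Drainage path length: H_d = H/2 = 3.65 m (double drainage).
U > 60%: T_v = 1.781 − 0.933·log₁₀(100 − 91) = 0.89069.
t = T_v·H_d²/c_v = 0.89069×3.65²/3.4 = 3.49 years.

t ≈ 3.49 years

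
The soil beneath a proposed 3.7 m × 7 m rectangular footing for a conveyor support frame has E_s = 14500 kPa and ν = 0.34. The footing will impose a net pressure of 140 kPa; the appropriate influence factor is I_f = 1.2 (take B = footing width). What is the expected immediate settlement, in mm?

Immediate (elastic) settlement: S_e = q·B·(1−ν²)/E_s · I_f.
S_e = 140 × 3.7 × (1 − 0.34²) / 14500 × 1.2
    = 140 × 3.7 × 0.8844 / 14500 × 1.2
    = 0.03791 m = 37.91 mm

S_e ≈ 37.9 mm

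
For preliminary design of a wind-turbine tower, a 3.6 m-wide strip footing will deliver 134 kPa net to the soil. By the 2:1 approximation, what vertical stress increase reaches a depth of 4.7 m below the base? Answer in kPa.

By the 2:1 method the load spreads at 1 horizontal : 2 vertical, so at depth z the loaded area has grown by z in each plan dimension:
Δσ = qB/(B+z) = 134×3.6/(3.6+4.7) = 58.12 kPa

Δσ_z ≈ 58.1 kPa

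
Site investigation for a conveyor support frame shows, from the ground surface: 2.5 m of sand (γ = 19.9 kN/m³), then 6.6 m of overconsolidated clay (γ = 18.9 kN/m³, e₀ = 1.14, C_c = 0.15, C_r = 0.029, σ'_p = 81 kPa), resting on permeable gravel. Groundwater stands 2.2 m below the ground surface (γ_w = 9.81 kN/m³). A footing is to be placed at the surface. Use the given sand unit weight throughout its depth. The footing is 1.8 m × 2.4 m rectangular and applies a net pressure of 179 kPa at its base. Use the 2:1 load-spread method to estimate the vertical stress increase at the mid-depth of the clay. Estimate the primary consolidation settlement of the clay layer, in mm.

S_c ≈ 21.5 mm

Mid-depth of clay below the ground surface: z = 2.5 + 6.6/2 = 5.8 m.
Total vertical stress at mid-clay: σ_v = 19.9×2.5 + 18.9×3.3 = 112.12 kPa.
Pore pressure: u = 9.81×(5.8 − 2.2) = 35.316 kPa.
Initial effective stress: σ'_0 = σ_v − u = 112.12 − 35.316 = 76.804 kPa.
Stress increase at mid-clay by the 2:1 spreading method:
Δσ = qBL/((B+z)(L+z)) = 179×1.8×2.4/((1.8+5.8)(2.4+5.8)) = 12.408 kPa
Final effective stress: σ'_f = 76.804 + 12.408 = 89.212 kPa.
σ'_f = 89.212 > σ'_p = 81 kPa, so the stress path crosses the preconsolidation pressure — recompression up to σ'_p, then virgin compression beyond:
S_c = H/(1+e₀)·[C_r·log₁₀(σ'_p/σ'_0) + C_c·log₁₀(σ'_f/σ'_p)]
    = 6.6/2.14 × [0.029×log₁₀(81/76.804) + 0.15×log₁₀(89.212/81)]
    = 3.0841 × [0.00066993 + 0.0062907] = 0.02147 m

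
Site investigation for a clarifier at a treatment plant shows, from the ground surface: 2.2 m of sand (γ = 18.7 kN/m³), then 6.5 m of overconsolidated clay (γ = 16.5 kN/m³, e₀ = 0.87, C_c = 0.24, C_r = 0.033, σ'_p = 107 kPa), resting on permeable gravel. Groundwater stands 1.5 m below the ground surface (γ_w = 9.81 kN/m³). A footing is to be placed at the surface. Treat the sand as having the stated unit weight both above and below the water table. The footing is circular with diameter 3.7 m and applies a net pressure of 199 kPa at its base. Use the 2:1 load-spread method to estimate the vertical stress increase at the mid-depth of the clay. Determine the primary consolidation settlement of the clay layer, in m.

S_c ≈ 0.0228 m

Mid-depth of clay below the ground surface: z = 2.2 + 6.5/2 = 5.45 m.
Total vertical stress at mid-clay: σ_v = 18.7×2.2 + 16.5×3.25 = 94.765 kPa.
Pore pressure: u = 9.81×(5.45 − 1.5) = 38.75 kPa.
Initial effective stress: σ'_0 = σ_v − u = 94.765 − 38.75 = 56.015 kPa.
Stress increase at mid-clay by the 2:1 spreading method:
Δσ ≈ qD²/(D+z)² = 199×3.7²/(3.7+5.45)² = 32.54 kPa
Final effective stress: σ'_f = 56.015 + 32.54 = 88.555 kPa.
σ'_f = 88.555 ≤ σ'_p = 107 kPa, so the clay remains overconsolidated and only the recompression index applies:
S_c = C_r·H/(1+e₀)·log₁₀(σ'_f/σ'_0) = 0.033×6.5/1.87×log₁₀(88.555/56.015)
    = 0.1147 × 0.19891 = 0.02282 m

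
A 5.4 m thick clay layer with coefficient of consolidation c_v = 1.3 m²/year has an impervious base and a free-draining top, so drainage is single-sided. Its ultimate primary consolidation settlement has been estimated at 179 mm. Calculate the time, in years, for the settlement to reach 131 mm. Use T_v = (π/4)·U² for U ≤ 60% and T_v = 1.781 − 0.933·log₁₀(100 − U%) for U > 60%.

t ≈ 10.1 years

Drainage path length: H_d = H = 5.4 m (single drainage).
U = S(t)/S_ult = 131/179 = 0.7318.
U > 60%: T_v = 1.781 − 0.933·log₁₀(100 − 73.184) = 0.44831.
t = T_v·H_d²/c_v = 0.44831×5.4²/1.3 = 10.06 years.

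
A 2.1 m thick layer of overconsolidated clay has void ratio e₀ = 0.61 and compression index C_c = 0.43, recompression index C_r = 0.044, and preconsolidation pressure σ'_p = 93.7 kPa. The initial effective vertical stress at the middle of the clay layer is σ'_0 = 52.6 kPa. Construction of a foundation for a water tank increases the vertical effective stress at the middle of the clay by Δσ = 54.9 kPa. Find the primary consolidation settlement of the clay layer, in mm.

Final effective stress: σ'_f = 52.6 + 54.9 = 107.5 kPa.
σ'_f = 107.5 > σ'_p = 93.7 kPa, so the stress path crosses the preconsolidation pressure — recompression up to σ'_p, then virgin compression beyond:
S_c = H/(1+e₀)·[C_r·log₁₀(σ'_p/σ'_0) + C_c·log₁₀(σ'_f/σ'_p)]
    = 2.1/1.61 × [0.044×log₁₀(93.7/52.6) + 0.43×log₁₀(107.5/93.7)]
    = 1.3043 × [0.011033 + 0.025658] = 0.04786 m

S_c ≈ 47.9 mm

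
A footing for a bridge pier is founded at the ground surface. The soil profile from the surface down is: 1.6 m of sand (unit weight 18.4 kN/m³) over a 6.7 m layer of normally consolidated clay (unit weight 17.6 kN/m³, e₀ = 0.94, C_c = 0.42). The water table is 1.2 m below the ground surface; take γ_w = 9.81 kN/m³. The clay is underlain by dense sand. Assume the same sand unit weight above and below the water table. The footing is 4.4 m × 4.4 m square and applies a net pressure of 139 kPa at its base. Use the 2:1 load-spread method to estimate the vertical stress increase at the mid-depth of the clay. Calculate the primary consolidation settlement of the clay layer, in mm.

S_c ≈ 295 mm

Mid-depth of clay below the ground surface: z = 1.6 + 6.7/2 = 4.95 m.
Total vertical stress at mid-clay: σ_v = 18.4×1.6 + 17.6×3.35 = 88.4 kPa.
Pore pressure: u = 9.81×(4.95 − 1.2) = 36.788 kPa.
Initial effective stress: σ'_0 = σ_v − u = 88.4 − 36.788 = 51.612 kPa.
Stress increase at mid-clay by the 2:1 spreading method:
Δσ = qBL/((B+z)(L+z)) = 139×4.4×4.4/((4.4+4.95)(4.4+4.95)) = 30.782 kPa
Final effective stress: σ'_f = σ'_0 + Δσ = 51.612 + 30.782 = 82.394 kPa.
Normally consolidated clay, so the full stress increment lies on the virgin compression line:
S_c = C_c·H/(1+e₀)·log₁₀(σ'_f/σ'_0) = 0.42×6.7/(1+0.94)×log₁₀(82.394/51.612)
    = 1.4505 × 0.20314 = 0.2947 m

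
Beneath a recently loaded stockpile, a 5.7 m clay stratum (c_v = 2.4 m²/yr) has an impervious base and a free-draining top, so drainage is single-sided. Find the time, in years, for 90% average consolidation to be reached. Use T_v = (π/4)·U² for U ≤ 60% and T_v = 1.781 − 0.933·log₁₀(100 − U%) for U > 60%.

Drainage path length: H_d = H = 5.7 m (single drainage).
U > 60%: T_v = 1.781 − 0.933·log₁₀(100 − 90) = 0.848.
t = T_v·H_d²/c_v = 0.848×5.7²/2.4 = 11.48 years.

t ≈ 11.5 years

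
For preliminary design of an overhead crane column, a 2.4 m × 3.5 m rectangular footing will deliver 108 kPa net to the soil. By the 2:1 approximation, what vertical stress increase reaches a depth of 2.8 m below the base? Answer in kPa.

By the 2:1 method the load spreads at 1 horizontal : 2 vertical, so at depth z the loaded area has grown by z in each plan dimension:
Δσ = qBL/((B+z)(L+z)) = 108×2.4×3.5/((2.4+2.8)(3.5+2.8)) = 27.692 kPa

Δσ_z ≈ 27.7 kPa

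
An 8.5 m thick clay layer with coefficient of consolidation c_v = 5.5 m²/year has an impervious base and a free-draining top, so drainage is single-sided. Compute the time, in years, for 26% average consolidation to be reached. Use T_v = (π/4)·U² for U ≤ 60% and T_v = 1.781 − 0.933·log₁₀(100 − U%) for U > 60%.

t ≈ 0.697 years

Drainage path length: H_d = H = 8.5 m (single drainage).
U ≤ 60%: T_v = (π/4)·U² = (π/4)×0.26² = 0.053093.
t = T_v·H_d²/c_v = 0.053093×8.5²/5.5 = 0.6974 years.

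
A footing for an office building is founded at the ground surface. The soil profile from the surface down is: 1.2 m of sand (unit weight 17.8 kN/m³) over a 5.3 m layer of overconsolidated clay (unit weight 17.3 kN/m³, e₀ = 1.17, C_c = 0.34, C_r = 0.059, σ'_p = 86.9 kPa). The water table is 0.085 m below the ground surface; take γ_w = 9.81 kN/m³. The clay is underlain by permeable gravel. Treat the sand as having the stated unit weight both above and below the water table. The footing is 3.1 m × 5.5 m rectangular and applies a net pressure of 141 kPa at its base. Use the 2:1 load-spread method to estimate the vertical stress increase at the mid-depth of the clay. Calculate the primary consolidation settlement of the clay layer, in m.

S_c ≈ 0.05 m

Mid-depth of clay below the ground surface: z = 1.2 + 5.3/2 = 3.85 m.
Total vertical stress at mid-clay: σ_v = 17.8×1.2 + 17.3×2.65 = 67.205 kPa.
Pore pressure: u = 9.81×(3.85 − 0.085) = 36.935 kPa.
Initial effective stress: σ'_0 = σ_v − u = 67.205 − 36.935 = 30.27 kPa.
Stress increase at mid-clay by the 2:1 spreading method:
Δσ = qBL/((B+z)(L+z)) = 141×3.1×5.5/((3.1+3.85)(5.5+3.85)) = 36.995 kPa
Final effective stress: σ'_f = 30.27 + 36.995 = 67.265 kPa.
σ'_f = 67.265 ≤ σ'_p = 86.9 kPa, so the clay remains overconsolidated and only the recompression index applies:
S_c = C_r·H/(1+e₀)·log₁₀(σ'_f/σ'_0) = 0.059×5.3/2.17×log₁₀(67.265/30.27)
    = 0.1441 × 0.34678 = 0.04997 m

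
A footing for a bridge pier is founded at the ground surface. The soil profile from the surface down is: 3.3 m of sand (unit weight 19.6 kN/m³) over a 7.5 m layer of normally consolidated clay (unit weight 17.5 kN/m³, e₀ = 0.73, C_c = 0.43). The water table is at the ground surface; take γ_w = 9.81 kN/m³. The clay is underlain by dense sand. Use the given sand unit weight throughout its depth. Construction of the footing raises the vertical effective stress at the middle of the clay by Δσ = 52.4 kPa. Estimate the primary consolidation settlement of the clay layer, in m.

S_c ≈ 0.501 m

Mid-depth of clay below the ground surface: z = 3.3 + 7.5/2 = 7.05 m.
Total vertical stress at mid-clay: σ_v = 19.6×3.3 + 17.5×3.75 = 130.31 kPa.
Pore pressure: u = 9.81×(7.05 − 0) = 69.16 kPa.
Initial effective stress: σ'_0 = σ_v − u = 130.31 − 69.16 = 61.15 kPa.
Final effective stress: σ'_f = σ'_0 + Δσ = 61.15 + 52.4 = 113.55 kPa.
Normally consolidated clay, so the full stress increment lies on the virgin compression line:
S_c = C_c·H/(1+e₀)·log₁₀(σ'_f/σ'_0) = 0.43×7.5/(1+0.73)×log₁₀(113.55/61.15)
    = 1.8642 × 0.26879 = 0.5011 m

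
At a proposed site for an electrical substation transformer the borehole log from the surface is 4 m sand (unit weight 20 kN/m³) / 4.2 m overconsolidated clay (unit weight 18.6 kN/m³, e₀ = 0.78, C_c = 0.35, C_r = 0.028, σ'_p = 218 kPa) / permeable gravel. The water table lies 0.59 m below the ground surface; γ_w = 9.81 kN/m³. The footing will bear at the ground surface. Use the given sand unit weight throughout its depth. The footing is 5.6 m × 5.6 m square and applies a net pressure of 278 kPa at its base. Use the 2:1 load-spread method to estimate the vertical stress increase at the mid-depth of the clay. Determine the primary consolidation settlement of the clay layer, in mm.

S_c ≈ 19.6 mm

Mid-depth of clay below the ground surface: z = 4 + 4.2/2 = 6.1 m.
Total vertical stress at mid-clay: σ_v = 20×4 + 18.6×2.1 = 119.06 kPa.
Pore pressure: u = 9.81×(6.1 − 0.59) = 54.053 kPa.
Initial effective stress: σ'_0 = σ_v − u = 119.06 − 54.053 = 65.007 kPa.
Stress increase at mid-clay by the 2:1 spreading method:
Δσ = qBL/((B+z)(L+z)) = 278×5.6×5.6/((5.6+6.1)(5.6+6.1)) = 63.687 kPa
Final effective stress: σ'_f = 65.007 + 63.687 = 128.69 kPa.
σ'_f = 128.69 ≤ σ'_p = 218 kPa, so the clay remains overconsolidated and only the recompression index applies:
S_c = C_r·H/(1+e₀)·log₁₀(σ'_f/σ'_0) = 0.028×4.2/1.78×log₁₀(128.69/65.007)
    = 0.066069 × 0.29658 = 0.01959 m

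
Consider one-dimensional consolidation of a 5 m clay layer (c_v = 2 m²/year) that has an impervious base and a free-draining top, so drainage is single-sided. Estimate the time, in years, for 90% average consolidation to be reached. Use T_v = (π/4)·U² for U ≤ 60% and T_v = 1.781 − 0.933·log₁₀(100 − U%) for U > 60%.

t ≈ 10.6 years

Drainage path length: H_d = H = 5 m (single drainage).
U > 60%: T_v = 1.781 − 0.933·log₁₀(100 − 90) = 0.848.
t = T_v·H_d²/c_v = 0.848×5²/2 = 10.6 years.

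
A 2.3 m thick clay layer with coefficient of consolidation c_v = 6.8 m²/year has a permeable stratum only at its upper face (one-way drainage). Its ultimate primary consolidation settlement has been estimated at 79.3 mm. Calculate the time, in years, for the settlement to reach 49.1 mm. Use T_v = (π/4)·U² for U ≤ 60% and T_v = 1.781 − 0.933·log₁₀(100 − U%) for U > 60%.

t ≈ 0.238 years

Drainage path length: H_d = H = 2.3 m (single drainage).
U = S(t)/S_ult = 49.1/79.3 = 0.6192.
U > 60%: T_v = 1.781 − 0.933·log₁₀(100 − 61.917) = 0.30618.
t = T_v·H_d²/c_v = 0.30618×2.3²/6.8 = 0.2382 years.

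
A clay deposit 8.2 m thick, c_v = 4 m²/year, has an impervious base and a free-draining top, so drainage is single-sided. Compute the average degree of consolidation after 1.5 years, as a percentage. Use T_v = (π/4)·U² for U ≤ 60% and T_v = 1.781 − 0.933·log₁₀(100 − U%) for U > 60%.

Drainage path length: H_d = H = 8.2 m (single drainage).
T_v = c_v·t/H_d² = 4×1.5/8.2² = 0.089233.
T_v = 0.089233 corresponds to the U ≤ 60% branch:
U = √(4T_v/π) = 0.3371

U ≈ 33.7 %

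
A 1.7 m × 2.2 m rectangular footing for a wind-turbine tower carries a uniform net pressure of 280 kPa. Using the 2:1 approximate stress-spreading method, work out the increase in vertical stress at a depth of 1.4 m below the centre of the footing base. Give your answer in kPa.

By the 2:1 method the load spreads at 1 horizontal : 2 vertical, so at depth z the loaded area has grown by z in each plan dimension:
Δσ = qBL/((B+z)(L+z)) = 280×1.7×2.2/((1.7+1.4)(2.2+1.4)) = 93.835 kPa

Δσ_z ≈ 93.8 kPa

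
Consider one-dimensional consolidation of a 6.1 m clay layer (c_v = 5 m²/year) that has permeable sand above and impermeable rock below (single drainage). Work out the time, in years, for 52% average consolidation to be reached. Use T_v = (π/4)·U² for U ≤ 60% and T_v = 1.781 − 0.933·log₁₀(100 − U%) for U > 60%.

t ≈ 1.58 years

Drainage path length: H_d = H = 6.1 m (single drainage).
U ≤ 60%: T_v = (π/4)·U² = (π/4)×0.52² = 0.21237.
t = T_v·H_d²/c_v = 0.21237×6.1²/5 = 1.58 years.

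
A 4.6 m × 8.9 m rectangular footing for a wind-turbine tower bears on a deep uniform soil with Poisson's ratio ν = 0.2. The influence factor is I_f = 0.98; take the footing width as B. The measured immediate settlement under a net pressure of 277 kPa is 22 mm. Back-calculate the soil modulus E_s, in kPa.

E_s ≈ 54500 kPa

S_e = q·B·(1−ν²)/E_s · I_f  ⇒  E_s = q·B·(1−ν²)·I_f / S_e.
E_s = 277 × 4.6 × 0.96 × 0.98 / 0.022 = 54490 kPa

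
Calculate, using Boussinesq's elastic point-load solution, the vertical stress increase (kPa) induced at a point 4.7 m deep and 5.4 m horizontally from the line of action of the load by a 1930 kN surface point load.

Δσ_z ≈ 5.09 kPa

Boussinesq vertical stress below a point load on an elastic half-space:
Δσ_z = 3P/(2πz²) · [1 + (r/z)²]^(−5/2)
r/z = 5.4/4.7 = 1.1489; [1+(r/z)²]^(−5/2) = 0.12197.
Δσ_z = 3×1930/(2π×4.7²) × 0.12197 = 41.716 × 0.12197 = 5.088 kPa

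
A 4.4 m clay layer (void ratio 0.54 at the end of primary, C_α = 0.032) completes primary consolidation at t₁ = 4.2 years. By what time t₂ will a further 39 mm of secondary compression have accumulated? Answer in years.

t₂ ≈ 11.2 years

S_s = C_α·H/(1+e_p)·log₁₀(t₂/t₁) ⇒ log₁₀(t₂/t₁) = S_s·(1+e_p)/(C_α·H).
log₁₀(t₂/t₁) = 0.039 × (1+0.54) / (0.032×4.4) = 0.4266
t₂ = t₁ × 10^0.4266 = 4.2 × 2.67 = 11.22 years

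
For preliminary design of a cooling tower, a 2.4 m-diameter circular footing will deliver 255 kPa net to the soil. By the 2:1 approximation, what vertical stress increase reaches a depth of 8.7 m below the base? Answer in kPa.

By the 2:1 method the load spreads at 1 horizontal : 2 vertical, so at depth z the loaded area has grown by z in each plan dimension:
Δσ ≈ qD²/(D+z)² = 255×2.4²/(2.4+8.7)² = 11.921 kPa

Δσ_z ≈ 11.9 kPa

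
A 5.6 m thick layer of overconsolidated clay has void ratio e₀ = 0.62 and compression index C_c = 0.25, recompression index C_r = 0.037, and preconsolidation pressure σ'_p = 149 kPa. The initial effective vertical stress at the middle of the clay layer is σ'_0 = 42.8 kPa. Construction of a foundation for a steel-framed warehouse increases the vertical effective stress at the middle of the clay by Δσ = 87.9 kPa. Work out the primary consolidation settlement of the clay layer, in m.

Final effective stress: σ'_f = 42.8 + 87.9 = 130.7 kPa.
σ'_f = 130.7 ≤ σ'_p = 149 kPa, so the clay remains overconsolidated and only the recompression index applies:
S_c = C_r·H/(1+e₀)·log₁₀(σ'_f/σ'_0) = 0.037×5.6/1.62×log₁₀(130.7/42.8)
    = 0.1279 × 0.48483 = 0.06201 m

S_c ≈ 0.062 m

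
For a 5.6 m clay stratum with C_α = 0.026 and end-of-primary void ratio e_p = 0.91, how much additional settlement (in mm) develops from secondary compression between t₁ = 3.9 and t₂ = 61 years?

S_s ≈ 91 mm

Secondary compression: S_s = C_α·H/(1+e_p)·log₁₀(t₂/t₁)
S_s = 0.026×5.6/(1+0.91)×log₁₀(61/3.9)
    = 0.07623 × 1.194 = 0.09104 m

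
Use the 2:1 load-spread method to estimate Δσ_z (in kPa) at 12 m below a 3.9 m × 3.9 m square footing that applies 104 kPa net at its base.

By the 2:1 method the load spreads at 1 horizontal : 2 vertical, so at depth z the loaded area has grown by z in each plan dimension:
Δσ = qBL/((B+z)(L+z)) = 104×3.9×3.9/((3.9+12)(3.9+12)) = 6.257 kPa

Δσ_z ≈ 6.26 kPa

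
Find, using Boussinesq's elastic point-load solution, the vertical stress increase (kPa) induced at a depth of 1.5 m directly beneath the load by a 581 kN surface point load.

Δσ_z ≈ 123 kPa

Boussinesq vertical stress below a point load on an elastic half-space:
Δσ_z = 3P/(2πz²) · [1 + (r/z)²]^(−5/2)
r/z = 0/1.5 = 0; [1+(r/z)²]^(−5/2) = 1.
Δσ_z = 3×581/(2π×1.5²) × 1 = 123.29 × 1 = 123.3 kPa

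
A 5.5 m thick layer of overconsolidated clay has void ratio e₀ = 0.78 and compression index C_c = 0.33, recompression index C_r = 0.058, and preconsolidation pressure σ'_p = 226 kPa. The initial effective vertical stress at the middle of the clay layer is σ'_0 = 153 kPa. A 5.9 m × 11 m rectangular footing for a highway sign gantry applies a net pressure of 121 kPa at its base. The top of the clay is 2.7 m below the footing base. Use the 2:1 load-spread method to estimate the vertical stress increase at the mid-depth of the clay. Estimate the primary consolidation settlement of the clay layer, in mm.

Mid-depth of clay below the footing base: z = 2.7 + 5.5/2 = 5.45 m.
Stress increase at mid-clay by the 2:1 spreading method:
Δσ = qBL/((B+z)(L+z)) = 121×5.9×11/((5.9+5.45)(11+5.45)) = 42.06 kPa
Final effective stress: σ'_f = 153 + 42.06 = 195.06 kPa.
σ'_f = 195.06 ≤ σ'_p = 226 kPa, so the clay remains overconsolidated and only the recompression index applies:
S_c = C_r·H/(1+e₀)·log₁₀(σ'_f/σ'_0) = 0.058×5.5/1.78×log₁₀(195.06/153)
    = 0.17921 × 0.10548 = 0.0189 m

S_c ≈ 18.9 mm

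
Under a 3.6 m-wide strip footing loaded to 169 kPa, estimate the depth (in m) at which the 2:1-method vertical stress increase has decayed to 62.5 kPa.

2:1 spreading — at depth z the loaded area has grown by z in each plan dimension:
qB/(B+z) = Δσ_z ⇒ z = qB/Δσ_z − B = 169×3.6/62.5 − 3.6 = 6.134 m

z ≈ 6.13 m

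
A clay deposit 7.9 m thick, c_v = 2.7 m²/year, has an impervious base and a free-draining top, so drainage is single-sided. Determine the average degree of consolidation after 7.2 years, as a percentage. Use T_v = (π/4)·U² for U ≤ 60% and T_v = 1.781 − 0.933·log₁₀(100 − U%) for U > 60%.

Drainage path length: H_d = H = 7.9 m (single drainage).
T_v = c_v·t/H_d² = 2.7×7.2/7.9² = 0.31149.
T_v = 0.31149 corresponds to the U > 60% branch:
U = 1 − 10^((1.781 − T_v)/0.933)/100 = 0.6241

U ≈ 62.4 %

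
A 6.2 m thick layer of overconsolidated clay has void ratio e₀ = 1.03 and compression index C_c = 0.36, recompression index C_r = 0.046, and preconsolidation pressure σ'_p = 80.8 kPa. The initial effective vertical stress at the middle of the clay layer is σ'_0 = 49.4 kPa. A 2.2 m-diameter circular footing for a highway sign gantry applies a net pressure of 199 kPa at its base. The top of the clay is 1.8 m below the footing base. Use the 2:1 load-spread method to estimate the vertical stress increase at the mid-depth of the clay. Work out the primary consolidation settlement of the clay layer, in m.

Mid-depth of clay below the footing base: z = 1.8 + 6.2/2 = 4.9 m.
Stress increase at mid-clay by the 2:1 spreading method:
Δσ ≈ qD²/(D+z)² = 199×2.2²/(2.2+4.9)² = 19.107 kPa
Final effective stress: σ'_f = 49.4 + 19.107 = 68.507 kPa.
σ'_f = 68.507 ≤ σ'_p = 80.8 kPa, so the clay remains overconsolidated and only the recompression index applies:
S_c = C_r·H/(1+e₀)·log₁₀(σ'_f/σ'_0) = 0.046×6.2/2.03×log₁₀(68.507/49.4)
    = 0.14049 × 0.14201 = 0.01995 m

S_c ≈ 0.02 m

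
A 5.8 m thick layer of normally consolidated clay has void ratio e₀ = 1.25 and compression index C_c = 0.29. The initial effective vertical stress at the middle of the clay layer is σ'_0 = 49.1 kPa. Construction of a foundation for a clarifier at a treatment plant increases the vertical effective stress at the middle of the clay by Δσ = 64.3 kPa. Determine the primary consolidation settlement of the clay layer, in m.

S_c ≈ 0.272 m

Final effective stress: σ'_f = σ'_0 + Δσ = 49.1 + 64.3 = 113.4 kPa.
Normally consolidated clay, so the full stress increment lies on the virgin compression line:
S_c = C_c·H/(1+e₀)·log₁₀(σ'_f/σ'_0) = 0.29×5.8/(1+1.25)×log₁₀(113.4/49.1)
    = 0.74756 × 0.36353 = 0.2718 m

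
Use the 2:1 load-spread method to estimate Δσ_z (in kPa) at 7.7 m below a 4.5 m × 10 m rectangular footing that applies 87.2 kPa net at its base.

Δσ_z ≈ 18.2 kPa

By the 2:1 method the load spreads at 1 horizontal : 2 vertical, so at depth z the loaded area has grown by z in each plan dimension:
Δσ = qBL/((B+z)(L+z)) = 87.2×4.5×10/((4.5+7.7)(10+7.7)) = 18.172 kPa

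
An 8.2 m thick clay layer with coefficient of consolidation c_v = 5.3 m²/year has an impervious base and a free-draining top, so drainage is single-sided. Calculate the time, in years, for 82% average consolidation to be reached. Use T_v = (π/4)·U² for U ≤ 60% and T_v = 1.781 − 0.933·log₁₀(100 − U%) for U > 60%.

Drainage path length: H_d = H = 8.2 m (single drainage).
U > 60%: T_v = 1.781 − 0.933·log₁₀(100 − 82) = 0.60983.
t = T_v·H_d²/c_v = 0.60983×8.2²/5.3 = 7.737 years.

t ≈ 7.74 years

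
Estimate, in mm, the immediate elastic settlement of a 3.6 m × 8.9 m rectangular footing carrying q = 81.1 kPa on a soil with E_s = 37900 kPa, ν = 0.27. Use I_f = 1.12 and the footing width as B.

S_e ≈ 8 mm

Immediate (elastic) settlement: S_e = q·B·(1−ν²)/E_s · I_f.
S_e = 81.1 × 3.6 × (1 − 0.27²) / 37900 × 1.12
    = 81.1 × 3.6 × 0.9271 / 37900 × 1.12
    = 0.007999 m = 7.999 mm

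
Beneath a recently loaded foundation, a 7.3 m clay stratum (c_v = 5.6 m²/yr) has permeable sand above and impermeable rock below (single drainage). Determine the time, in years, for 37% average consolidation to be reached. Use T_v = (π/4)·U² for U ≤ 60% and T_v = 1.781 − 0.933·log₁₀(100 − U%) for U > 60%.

t ≈ 1.02 years

Drainage path length: H_d = H = 7.3 m (single drainage).
U ≤ 60%: T_v = (π/4)·U² = (π/4)×0.37² = 0.10752.
t = T_v·H_d²/c_v = 0.10752×7.3²/5.6 = 1.023 years.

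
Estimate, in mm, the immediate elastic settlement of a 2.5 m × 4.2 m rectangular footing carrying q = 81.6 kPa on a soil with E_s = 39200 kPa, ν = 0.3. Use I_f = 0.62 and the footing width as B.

S_e ≈ 2.94 mm

Immediate (elastic) settlement: S_e = q·B·(1−ν²)/E_s · I_f.
S_e = 81.6 × 2.5 × (1 − 0.3²) / 39200 × 0.62
    = 81.6 × 2.5 × 0.91 / 39200 × 0.62
    = 0.002936 m = 2.936 mm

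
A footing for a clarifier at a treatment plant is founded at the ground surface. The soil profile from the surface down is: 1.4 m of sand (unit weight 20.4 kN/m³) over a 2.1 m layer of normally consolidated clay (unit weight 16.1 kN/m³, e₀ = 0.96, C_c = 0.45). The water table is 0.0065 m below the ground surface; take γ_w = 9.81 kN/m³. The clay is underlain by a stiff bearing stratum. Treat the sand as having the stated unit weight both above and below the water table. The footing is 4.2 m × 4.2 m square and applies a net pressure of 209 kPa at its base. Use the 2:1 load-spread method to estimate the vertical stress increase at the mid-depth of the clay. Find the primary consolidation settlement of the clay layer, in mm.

S_c ≈ 332 mm

Mid-depth of clay below the ground surface: z = 1.4 + 2.1/2 = 2.45 m.
Total vertical stress at mid-clay: σ_v = 20.4×1.4 + 16.1×1.05 = 45.465 kPa.
Pore pressure: u = 9.81×(2.45 − 0.0065) = 23.976 kPa.
Initial effective stress: σ'_0 = σ_v − u = 45.465 − 23.976 = 21.489 kPa.
Stress increase at mid-clay by the 2:1 spreading method:
Δσ = qBL/((B+z)(L+z)) = 209×4.2×4.2/((4.2+2.45)(4.2+2.45)) = 83.368 kPa
Final effective stress: σ'_f = σ'_0 + Δσ = 21.489 + 83.368 = 104.86 kPa.
Normally consolidated clay, so the full stress increment lies on the virgin compression line:
S_c = C_c·H/(1+e₀)·log₁₀(σ'_f/σ'_0) = 0.45×2.1/(1+0.96)×log₁₀(104.86/21.489)
    = 0.48214 × 0.68839 = 0.3319 m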